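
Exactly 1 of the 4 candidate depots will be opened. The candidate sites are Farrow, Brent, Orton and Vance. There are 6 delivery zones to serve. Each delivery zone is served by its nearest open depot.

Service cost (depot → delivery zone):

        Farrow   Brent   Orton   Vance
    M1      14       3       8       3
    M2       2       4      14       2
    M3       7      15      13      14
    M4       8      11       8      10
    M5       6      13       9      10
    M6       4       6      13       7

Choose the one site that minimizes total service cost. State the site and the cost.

With exactly 1 open, each delivery zone uses its cheapest among the chosen.
{Farrow}: M1→Farrow 14, M2→Farrow 2, M3→Farrow 7, M4→Farrow 8, M5→Farrow 6, M6→Farrow 4. Service cost 41.
{Vance}: service cost 46
{Brent}: service cost 52
Among all 4 size-1 choices, {Farrow} is lowest.

Choose Farrow only; total service cost 41.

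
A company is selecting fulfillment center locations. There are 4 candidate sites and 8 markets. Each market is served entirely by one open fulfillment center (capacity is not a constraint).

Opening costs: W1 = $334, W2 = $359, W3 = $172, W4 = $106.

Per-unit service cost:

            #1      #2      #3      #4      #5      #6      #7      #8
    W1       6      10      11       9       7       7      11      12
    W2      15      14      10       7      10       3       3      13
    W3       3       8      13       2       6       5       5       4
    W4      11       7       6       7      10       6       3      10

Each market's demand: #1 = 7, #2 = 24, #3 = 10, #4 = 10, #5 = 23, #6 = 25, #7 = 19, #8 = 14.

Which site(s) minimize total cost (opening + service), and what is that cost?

For any fixed open set, each market goes to its cheapest open site; total = fixed + service.
{W3, W4}: #1→W3 3·7=21, #2→W4 7·24=168, #3→W4 6·10=60, #4→W3 2·10=20, #5→W3 6·23=138, #6→W3 5·25=125, #7→W4 3·19=57, #8→W3 4·14=56. Service 645; fixed 278; total 923.
{W3}: service 777 + fixed 172 = 949
{W4}: service 952 + fixed 106 = 1058
{W1, W2, W3, W4}: service 595 + fixed 971 = 1566
No other subset beats 923.

Open W3 and W4; minimum total cost 923.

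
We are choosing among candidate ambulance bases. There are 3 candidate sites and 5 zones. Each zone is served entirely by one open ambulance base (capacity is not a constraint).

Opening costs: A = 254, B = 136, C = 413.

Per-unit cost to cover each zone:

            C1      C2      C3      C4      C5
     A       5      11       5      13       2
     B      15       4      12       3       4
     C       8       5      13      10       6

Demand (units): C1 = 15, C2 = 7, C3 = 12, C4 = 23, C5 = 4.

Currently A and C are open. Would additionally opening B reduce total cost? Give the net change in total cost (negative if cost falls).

Current service cost with {A, C}: 408.
Adding B: each zone re-picks its cheapest; new service cost 240, saving 168.
Extra fixed cost: 136. Net change = 136 − 168 = -32.
(Totals: 1075 → 1043.)

Yes — net change −32 (cost falls by 32).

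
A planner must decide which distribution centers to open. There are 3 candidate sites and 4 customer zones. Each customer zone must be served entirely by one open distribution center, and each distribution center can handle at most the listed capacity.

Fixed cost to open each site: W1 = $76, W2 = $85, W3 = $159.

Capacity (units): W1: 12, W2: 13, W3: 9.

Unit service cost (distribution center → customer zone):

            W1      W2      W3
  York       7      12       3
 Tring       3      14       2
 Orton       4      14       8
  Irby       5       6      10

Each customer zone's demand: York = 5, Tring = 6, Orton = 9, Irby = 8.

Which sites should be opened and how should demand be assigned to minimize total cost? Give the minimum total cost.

Open {W1, W2, W3}: York→W2 12·5=60, Tring→W3 2·6=12, Orton→W1 4·9=36, Irby→W2 6·8=48.
Loads: W1 carries 9/12, W2 carries 13/13, W3 carries 6/9. Service 156; fixed 320; total 476.
Next best feasible plan costs 493.

Minimum total cost: 476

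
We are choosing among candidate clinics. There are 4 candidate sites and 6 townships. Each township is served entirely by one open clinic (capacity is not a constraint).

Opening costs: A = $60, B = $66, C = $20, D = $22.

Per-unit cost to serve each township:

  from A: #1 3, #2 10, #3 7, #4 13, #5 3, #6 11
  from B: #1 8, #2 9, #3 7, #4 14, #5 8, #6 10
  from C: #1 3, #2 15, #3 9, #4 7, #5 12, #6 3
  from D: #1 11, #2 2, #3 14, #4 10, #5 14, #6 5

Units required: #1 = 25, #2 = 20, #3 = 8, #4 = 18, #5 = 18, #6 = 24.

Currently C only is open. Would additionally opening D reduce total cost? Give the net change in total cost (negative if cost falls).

Yes — net change −238 (cost falls by 238).

Current service cost with {C}: 861.
Adding D: each township re-picks its cheapest; new service cost 601, saving 260.
Extra fixed cost: 22. Net change = 22 − 260 = -238.
(Totals: 881 → 643.)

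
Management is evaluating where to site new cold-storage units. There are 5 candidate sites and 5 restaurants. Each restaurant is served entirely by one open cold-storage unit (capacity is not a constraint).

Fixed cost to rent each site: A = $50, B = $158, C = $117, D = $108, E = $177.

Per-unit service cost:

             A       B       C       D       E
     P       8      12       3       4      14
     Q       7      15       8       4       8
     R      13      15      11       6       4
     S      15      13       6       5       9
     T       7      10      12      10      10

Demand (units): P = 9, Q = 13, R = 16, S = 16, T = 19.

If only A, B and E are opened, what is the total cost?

Each restaurant is assigned to its cheapest site among the open ones.
{A, B, E}: P→A 8·9=72, Q→A 7·13=91, R→E 4·16=64, S→E 9·16=144, T→A 7·19=133. Service 504; fixed 385; total 889.

Total cost: 889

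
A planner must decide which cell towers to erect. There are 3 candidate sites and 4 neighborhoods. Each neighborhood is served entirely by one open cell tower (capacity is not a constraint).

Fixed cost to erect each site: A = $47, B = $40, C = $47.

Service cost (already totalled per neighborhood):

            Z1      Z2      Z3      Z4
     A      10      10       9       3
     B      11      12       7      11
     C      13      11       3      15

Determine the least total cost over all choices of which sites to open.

For any fixed open set, each neighborhood goes to its cheapest open site; total = fixed + service.
{A}: Z1→A 10, Z2→A 10, Z3→A 9, Z4→A 3. Service 32; fixed 47; total 79.
{B}: Z1→B 11, Z2→B 12, Z3→B 7, Z4→B 11. Service 41; fixed 40; total 81.
{C}: service 42 + fixed 47 = 89
{A, B, C}: Z1→A 10, Z2→A 10, Z3→C 3, Z4→A 3. Service 26; fixed 134; total 160.
No other subset beats 79.

Minimum total cost: 79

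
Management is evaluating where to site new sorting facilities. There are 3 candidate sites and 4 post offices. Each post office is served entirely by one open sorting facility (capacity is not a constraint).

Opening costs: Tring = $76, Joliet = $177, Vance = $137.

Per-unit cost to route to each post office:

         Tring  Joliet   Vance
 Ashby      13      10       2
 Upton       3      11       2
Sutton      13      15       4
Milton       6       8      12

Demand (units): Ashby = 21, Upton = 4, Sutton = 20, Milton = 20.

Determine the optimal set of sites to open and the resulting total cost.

For any fixed open set, each post office goes to its cheapest open site; total = fixed + service.
{Tring, Vance}: Ashby→Vance 2·21=42, Upton→Vance 2·4=8, Sutton→Vance 4·20=80, Milton→Tring 6·20=120. Service 250; fixed 213; total 463.
{Vance}: service 370 + fixed 137 = 507
{Joliet, Vance}: Ashby→Vance 2·21=42, Upton→Vance 2·4=8, Sutton→Vance 4·20=80, Milton→Joliet 8·20=160. Service 290; fixed 314; total 604.
{Tring, Joliet, Vance}: service 250 + fixed 390 = 640
No other subset beats 463.

Open Tring and Vance; minimum total cost 463.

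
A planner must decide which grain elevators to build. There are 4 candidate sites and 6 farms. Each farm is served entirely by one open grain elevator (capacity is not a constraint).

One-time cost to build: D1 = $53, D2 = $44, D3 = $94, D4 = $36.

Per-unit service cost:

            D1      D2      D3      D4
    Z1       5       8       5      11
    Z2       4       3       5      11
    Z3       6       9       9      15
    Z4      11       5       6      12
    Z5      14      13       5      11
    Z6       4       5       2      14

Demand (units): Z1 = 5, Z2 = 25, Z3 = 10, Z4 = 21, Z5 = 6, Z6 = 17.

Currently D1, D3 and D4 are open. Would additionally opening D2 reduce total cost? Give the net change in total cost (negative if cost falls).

Current service cost with {D1, D3, D4}: 375.
Adding D2: each farm re-picks its cheapest; new service cost 329, saving 46.
Extra fixed cost: 44. Net change = 44 − 46 = -2.
(Totals: 558 → 556.)

Yes — net change −2 (cost falls by 2).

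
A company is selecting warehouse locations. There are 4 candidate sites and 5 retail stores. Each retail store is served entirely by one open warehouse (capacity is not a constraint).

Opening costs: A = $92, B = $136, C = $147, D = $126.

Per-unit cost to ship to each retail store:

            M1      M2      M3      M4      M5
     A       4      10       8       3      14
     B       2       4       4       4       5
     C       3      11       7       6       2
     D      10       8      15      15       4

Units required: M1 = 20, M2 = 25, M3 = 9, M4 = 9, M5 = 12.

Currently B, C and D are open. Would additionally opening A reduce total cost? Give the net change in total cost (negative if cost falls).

No — net change +83 (cost rises by 83).

Current service cost with {B, C, D}: 236.
Adding A: each retail store re-picks its cheapest; new service cost 227, saving 9.
Extra fixed cost: 92. Net change = 92 − 9 = 83.
(Totals: 645 → 728.)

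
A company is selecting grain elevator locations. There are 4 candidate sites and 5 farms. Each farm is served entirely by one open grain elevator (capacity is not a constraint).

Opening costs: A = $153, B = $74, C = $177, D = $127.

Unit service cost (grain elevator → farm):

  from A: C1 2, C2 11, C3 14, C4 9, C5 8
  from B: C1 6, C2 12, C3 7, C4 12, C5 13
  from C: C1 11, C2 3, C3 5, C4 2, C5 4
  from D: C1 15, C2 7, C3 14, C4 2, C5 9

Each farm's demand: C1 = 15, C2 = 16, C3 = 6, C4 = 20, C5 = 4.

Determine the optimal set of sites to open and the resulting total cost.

For any fixed open set, each farm goes to its cheapest open site; total = fixed + service.
{B, C}: C1→B 6·15=90, C2→C 3·16=48, C3→C 5·6=30, C4→C 2·20=40, C5→C 4·4=16. Service 224; fixed 251; total 475.
{C}: C1→C 11·15=165, C2→C 3·16=48, C3→C 5·6=30, C4→C 2·20=40, C5→C 4·4=16. Service 299; fixed 177; total 476.
{A, C}: C1→A 2·15=30, C2→C 3·16=48, C3→C 5·6=30, C4→C 2·20=40, C5→C 4·4=16. Service 164; fixed 330; total 494.
{A, B, C, D}: C1→A 2·15=30, C2→C 3·16=48, C3→C 5·6=30, C4→C 2·20=40, C5→C 4·4=16. Service 164; fixed 531; total 695.
No other subset beats 475.

Open B and C; minimum total cost 475.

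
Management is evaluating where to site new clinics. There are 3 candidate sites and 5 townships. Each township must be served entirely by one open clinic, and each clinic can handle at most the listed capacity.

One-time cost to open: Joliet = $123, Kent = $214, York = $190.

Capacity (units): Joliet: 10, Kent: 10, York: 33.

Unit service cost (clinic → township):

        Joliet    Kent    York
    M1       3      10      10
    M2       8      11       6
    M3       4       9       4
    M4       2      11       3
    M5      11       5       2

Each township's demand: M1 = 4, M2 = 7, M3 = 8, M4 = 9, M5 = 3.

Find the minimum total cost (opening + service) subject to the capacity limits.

Minimum total cost: 337

Open {York}: M1→York 10·4=40, M2→York 6·7=42, M3→York 4·8=32, M4→York 3·9=27, M5→York 2·3=6.
Loads: York carries 31/33. Service 147; fixed 190; total 337.
Next best feasible plan costs 432.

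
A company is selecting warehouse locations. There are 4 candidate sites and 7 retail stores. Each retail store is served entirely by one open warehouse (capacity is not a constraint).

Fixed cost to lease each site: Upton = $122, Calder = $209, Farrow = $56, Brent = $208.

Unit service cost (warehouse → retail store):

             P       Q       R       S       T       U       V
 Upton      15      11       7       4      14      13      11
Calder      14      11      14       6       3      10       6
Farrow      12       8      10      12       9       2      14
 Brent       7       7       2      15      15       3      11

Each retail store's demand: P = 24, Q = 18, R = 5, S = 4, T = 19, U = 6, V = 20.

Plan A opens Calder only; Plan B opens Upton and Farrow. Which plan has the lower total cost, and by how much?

Plan B is cheaper by 10.

Plan A: {Calder}: P→Calder 14·24=336, Q→Calder 11·18=198, R→Calder 14·5=70, S→Calder 6·4=24, T→Calder 3·19=57, U→Calder 10·6=60, V→Calder 6·20=120. Service 865; fixed 209; total 1074.
Plan B: {Upton, Farrow}: P→Farrow 12·24=288, Q→Farrow 8·18=144, R→Upton 7·5=35, S→Upton 4·4=16, T→Farrow 9·19=171, U→Farrow 2·6=12, V→Upton 11·20=220. Service 886; fixed 178; total 1064.
Difference: |1074 − 1064| = 10.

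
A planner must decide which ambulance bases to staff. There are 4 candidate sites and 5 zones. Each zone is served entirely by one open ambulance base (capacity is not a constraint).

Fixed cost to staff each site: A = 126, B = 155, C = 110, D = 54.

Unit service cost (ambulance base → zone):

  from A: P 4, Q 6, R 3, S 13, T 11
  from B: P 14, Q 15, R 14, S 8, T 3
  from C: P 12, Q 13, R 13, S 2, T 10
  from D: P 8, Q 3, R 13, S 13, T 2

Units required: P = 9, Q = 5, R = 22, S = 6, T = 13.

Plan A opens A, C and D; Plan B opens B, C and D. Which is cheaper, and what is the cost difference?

Plan A is cheaper by 285.

Plan A: {A, C, D}: P→A 4·9=36, Q→D 3·5=15, R→A 3·22=66, S→C 2·6=12, T→D 2·13=26. Service 155; fixed 290; total 445.
Plan B: {B, C, D}: P→D 8·9=72, Q→D 3·5=15, R→C 13·22=286, S→C 2·6=12, T→D 2·13=26. Service 411; fixed 319; total 730.
Difference: |445 − 730| = 285.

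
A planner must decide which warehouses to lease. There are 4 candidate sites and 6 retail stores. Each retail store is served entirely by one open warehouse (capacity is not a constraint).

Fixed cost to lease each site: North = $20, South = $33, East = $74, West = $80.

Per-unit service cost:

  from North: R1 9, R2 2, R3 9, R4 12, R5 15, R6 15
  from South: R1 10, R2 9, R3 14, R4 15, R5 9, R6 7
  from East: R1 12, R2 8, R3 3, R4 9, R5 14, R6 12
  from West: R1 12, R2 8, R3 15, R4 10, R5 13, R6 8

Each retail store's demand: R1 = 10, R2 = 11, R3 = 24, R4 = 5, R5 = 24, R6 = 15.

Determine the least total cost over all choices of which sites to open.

Minimum total cost: 677

For any fixed open set, each retail store goes to its cheapest open site; total = fixed + service.
{North, South, East}: R1→North 9·10=90, R2→North 2·11=22, R3→East 3·24=72, R4→East 9·5=45, R5→South 9·24=216, R6→South 7·15=105. Service 550; fixed 127; total 677.
{South, East}: service 626 + fixed 107 = 733
{North, South, East, West}: service 550 + fixed 207 = 757
{North}: R1→North 9·10=90, R2→North 2·11=22, R3→North 9·24=216, R4→North 12·5=60, R5→North 15·24=360, R6→North 15·15=225. Service 973; fixed 20; total 993.
No other subset beats 677.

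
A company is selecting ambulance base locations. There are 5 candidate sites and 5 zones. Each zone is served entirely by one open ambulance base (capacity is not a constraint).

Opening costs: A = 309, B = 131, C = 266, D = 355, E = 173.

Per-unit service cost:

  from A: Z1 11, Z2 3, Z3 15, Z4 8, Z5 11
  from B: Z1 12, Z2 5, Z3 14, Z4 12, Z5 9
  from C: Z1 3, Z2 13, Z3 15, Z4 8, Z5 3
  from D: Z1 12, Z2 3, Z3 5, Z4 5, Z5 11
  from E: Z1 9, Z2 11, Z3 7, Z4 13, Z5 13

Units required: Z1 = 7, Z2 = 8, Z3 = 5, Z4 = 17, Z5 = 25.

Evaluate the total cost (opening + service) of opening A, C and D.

Each zone is assigned to its cheapest site among the open ones.
{A, C, D}: Z1→C 3·7=21, Z2→A 3·8=24, Z3→D 5·5=25, Z4→D 5·17=85, Z5→C 3·25=75. Service 230; fixed 930; total 1160.

Total cost: 1160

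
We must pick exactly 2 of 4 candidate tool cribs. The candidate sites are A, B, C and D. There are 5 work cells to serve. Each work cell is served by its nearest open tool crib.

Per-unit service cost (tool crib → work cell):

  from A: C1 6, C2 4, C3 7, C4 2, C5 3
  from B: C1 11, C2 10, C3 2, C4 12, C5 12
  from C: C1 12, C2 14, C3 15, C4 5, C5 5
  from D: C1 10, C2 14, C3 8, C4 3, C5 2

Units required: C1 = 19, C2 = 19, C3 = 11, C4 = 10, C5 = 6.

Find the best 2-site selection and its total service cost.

With exactly 2 open, each work cell uses its cheapest among the chosen.
{A, B}: C1→A 6·19=114, C2→A 4·19=76, C3→B 2·11=22, C4→A 2·10=20, C5→A 3·6=18. Service cost 250.
{A, D}: service cost 299
{A, C}: service cost 305
Among all 6 size-2 choices, {A, B} is lowest.

Choose A and B; total service cost 250.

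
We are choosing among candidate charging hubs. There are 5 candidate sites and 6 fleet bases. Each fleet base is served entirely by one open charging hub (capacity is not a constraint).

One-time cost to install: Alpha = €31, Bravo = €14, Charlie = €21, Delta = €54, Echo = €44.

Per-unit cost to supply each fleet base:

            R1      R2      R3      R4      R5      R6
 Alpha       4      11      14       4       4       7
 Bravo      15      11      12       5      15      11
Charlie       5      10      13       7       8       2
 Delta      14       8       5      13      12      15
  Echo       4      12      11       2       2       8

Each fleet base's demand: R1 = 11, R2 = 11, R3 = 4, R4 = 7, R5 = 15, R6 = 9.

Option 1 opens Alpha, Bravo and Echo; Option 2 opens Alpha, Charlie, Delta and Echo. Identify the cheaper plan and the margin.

Option 2 is cheaper by 41.

Option 1: {Alpha, Bravo, Echo}: R1→Alpha 4·11=44, R2→Alpha 11·11=121, R3→Echo 11·4=44, R4→Echo 2·7=14, R5→Echo 2·15=30, R6→Alpha 7·9=63. Service 316; fixed 89; total 405.
Option 2: {Alpha, Charlie, Delta, Echo}: R1→Alpha 4·11=44, R2→Delta 8·11=88, R3→Delta 5·4=20, R4→Echo 2·7=14, R5→Echo 2·15=30, R6→Charlie 2·9=18. Service 214; fixed 150; total 364.
Difference: |405 − 364| = 41.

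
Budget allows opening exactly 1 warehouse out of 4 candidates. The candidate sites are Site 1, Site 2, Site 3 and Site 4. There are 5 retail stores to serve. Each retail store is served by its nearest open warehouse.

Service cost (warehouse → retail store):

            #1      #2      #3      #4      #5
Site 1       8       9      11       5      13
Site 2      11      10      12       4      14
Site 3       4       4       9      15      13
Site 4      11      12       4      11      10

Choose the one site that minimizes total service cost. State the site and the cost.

Choose Site 3 only; total service cost 45.

With exactly 1 open, each retail store uses its cheapest among the chosen.
{Site 3}: #1→Site 3 4, #2→Site 3 4, #3→Site 3 9, #4→Site 3 15, #5→Site 3 13. Service cost 45.
{Site 1}: service cost 46
{Site 4}: service cost 48
Among all 4 size-1 choices, {Site 3} is lowest.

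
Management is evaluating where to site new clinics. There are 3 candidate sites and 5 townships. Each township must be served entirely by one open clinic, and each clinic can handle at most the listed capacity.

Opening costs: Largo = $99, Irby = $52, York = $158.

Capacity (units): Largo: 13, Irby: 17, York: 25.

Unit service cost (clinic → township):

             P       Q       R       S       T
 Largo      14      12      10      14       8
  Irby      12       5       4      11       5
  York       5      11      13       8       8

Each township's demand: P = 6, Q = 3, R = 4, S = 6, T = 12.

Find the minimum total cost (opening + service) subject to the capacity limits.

Minimum total cost: 397

Open {Irby, York}: P→York 5·6=30, Q→York 11·3=33, R→Irby 4·4=16, S→York 8·6=48, T→Irby 5·12=60.
Loads: Irby carries 16/17, York carries 15/25. Service 187; fixed 210; total 397.
Next best feasible plan costs 415.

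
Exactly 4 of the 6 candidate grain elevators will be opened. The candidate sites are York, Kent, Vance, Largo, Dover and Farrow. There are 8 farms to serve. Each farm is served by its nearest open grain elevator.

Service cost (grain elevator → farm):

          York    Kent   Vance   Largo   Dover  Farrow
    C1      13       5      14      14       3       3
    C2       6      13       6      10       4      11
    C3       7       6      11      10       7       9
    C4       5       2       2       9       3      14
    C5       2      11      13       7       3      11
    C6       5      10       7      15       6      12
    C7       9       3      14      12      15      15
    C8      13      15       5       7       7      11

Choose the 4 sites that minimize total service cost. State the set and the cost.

With exactly 4 open, each farm uses its cheapest among the chosen.
{York, Kent, Vance, Dover}: C1→Dover 3, C2→Dover 4, C3→Kent 6, C4→Kent 2, C5→York 2, C6→York 5, C7→Kent 3, C8→Vance 5. Service cost 30.
{York, Kent, Vance, Farrow}: service cost 32
{York, Kent, Largo, Dover}: service cost 32
Among all 15 size-4 choices, {York, Kent, Vance, Dover} is lowest.

Choose York, Kent, Vance and Dover; total service cost 30.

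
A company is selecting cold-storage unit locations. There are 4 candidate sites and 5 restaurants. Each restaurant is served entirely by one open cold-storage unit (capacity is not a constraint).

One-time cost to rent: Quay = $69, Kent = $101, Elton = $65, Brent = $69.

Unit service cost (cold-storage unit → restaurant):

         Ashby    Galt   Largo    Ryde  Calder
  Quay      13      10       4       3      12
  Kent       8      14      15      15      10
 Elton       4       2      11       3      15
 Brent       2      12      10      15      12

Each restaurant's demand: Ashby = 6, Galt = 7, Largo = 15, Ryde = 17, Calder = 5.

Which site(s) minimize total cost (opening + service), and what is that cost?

Open Quay and Elton; minimum total cost 343.

For any fixed open set, each restaurant goes to its cheapest open site; total = fixed + service.
{Quay, Elton}: Ashby→Elton 4·6=24, Galt→Elton 2·7=14, Largo→Quay 4·15=60, Ryde→Quay 3·17=51, Calder→Quay 12·5=60. Service 209; fixed 134; total 343.
{Quay}: Ashby→Quay 13·6=78, Galt→Quay 10·7=70, Largo→Quay 4·15=60, Ryde→Quay 3·17=51, Calder→Quay 12·5=60. Service 319; fixed 69; total 388.
{Quay, Brent}: service 253 + fixed 138 = 391
{Quay, Kent, Elton, Brent}: Ashby→Brent 2·6=12, Galt→Elton 2·7=14, Largo→Quay 4·15=60, Ryde→Quay 3·17=51, Calder→Kent 10·5=50. Service 187; fixed 304; total 491.
No other subset beats 343.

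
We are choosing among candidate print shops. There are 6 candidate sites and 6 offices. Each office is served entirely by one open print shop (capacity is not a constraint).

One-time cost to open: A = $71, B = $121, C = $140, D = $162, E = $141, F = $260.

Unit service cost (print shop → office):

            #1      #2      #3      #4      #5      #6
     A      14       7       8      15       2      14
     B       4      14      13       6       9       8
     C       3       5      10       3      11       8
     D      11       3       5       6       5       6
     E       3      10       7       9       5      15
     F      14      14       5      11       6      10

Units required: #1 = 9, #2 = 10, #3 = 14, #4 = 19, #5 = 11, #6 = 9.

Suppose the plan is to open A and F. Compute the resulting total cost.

Each office is assigned to its cheapest site among the open ones.
{A, F}: #1→A 14·9=126, #2→A 7·10=70, #3→F 5·14=70, #4→F 11·19=209, #5→A 2·11=22, #6→F 10·9=90. Service 587; fixed 331; total 918.

Total cost: 918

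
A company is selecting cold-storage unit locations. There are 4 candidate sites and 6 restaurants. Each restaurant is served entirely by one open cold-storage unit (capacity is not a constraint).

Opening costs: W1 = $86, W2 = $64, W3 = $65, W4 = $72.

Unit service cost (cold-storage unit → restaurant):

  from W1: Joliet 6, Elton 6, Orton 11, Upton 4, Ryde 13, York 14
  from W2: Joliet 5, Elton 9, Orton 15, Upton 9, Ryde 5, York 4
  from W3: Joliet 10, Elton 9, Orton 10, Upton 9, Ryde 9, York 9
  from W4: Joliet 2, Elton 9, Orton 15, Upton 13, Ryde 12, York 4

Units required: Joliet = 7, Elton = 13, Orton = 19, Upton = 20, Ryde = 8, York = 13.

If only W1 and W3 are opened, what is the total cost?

Each restaurant is assigned to its cheapest site among the open ones.
{W1, W3}: Joliet→W1 6·7=42, Elton→W1 6·13=78, Orton→W3 10·19=190, Upton→W1 4·20=80, Ryde→W3 9·8=72, York→W3 9·13=117. Service 579; fixed 151; total 730.

Total cost: 730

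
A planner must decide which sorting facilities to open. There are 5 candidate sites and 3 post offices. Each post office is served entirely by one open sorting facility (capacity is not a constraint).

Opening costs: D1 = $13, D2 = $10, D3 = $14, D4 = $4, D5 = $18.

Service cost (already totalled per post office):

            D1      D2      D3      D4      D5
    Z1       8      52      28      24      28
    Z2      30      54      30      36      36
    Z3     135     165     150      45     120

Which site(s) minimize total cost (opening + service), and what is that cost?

Open D1 and D4; minimum total cost 100.

For any fixed open set, each post office goes to its cheapest open site; total = fixed + service.
{D1, D4}: Z1→D1 8, Z2→D1 30, Z3→D4 45. Service 83; fixed 17; total 100.
{D4}: service 105 + fixed 4 = 109
{D1, D2, D4}: service 83 + fixed 27 = 110
{D1, D2, D3, D4, D5}: Z1→D1 8, Z2→D1 30, Z3→D4 45. Service 83; fixed 59; total 142.
No other subset beats 100.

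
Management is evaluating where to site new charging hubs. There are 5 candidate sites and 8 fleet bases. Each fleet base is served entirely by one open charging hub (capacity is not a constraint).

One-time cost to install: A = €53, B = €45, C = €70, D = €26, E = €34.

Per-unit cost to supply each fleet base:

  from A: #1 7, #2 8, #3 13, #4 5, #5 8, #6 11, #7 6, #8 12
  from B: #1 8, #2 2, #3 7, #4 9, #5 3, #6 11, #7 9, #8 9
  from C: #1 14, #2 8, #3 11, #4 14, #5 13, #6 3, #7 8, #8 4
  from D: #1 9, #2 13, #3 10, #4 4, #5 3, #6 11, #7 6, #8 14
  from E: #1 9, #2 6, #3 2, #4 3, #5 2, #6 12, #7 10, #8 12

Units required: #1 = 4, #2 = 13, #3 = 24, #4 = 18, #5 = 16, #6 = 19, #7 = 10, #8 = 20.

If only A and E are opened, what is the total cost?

Each fleet base is assigned to its cheapest site among the open ones.
{A, E}: #1→A 7·4=28, #2→E 6·13=78, #3→E 2·24=48, #4→E 3·18=54, #5→E 2·16=32, #6→A 11·19=209, #7→A 6·10=60, #8→A 12·20=240. Service 749; fixed 87; total 836.

Total cost: 836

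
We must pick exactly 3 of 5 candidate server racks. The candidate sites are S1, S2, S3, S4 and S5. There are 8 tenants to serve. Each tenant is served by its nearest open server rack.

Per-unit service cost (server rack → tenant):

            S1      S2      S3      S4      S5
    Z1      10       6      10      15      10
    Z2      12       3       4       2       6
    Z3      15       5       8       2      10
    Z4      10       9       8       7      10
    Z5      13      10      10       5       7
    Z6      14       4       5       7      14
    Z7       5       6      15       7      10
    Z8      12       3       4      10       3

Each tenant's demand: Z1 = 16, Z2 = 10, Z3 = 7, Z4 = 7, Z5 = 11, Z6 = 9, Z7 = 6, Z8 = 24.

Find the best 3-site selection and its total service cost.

Choose S1, S2 and S4; total service cost 372.

With exactly 3 open, each tenant uses its cheapest among the chosen.
{S1, S2, S4}: Z1→S2 6·16=96, Z2→S4 2·10=20, Z3→S4 2·7=14, Z4→S4 7·7=49, Z5→S4 5·11=55, Z6→S2 4·9=36, Z7→S1 5·6=30, Z8→S2 3·24=72. Service cost 372.
{S2, S3, S4}: service cost 378
{S2, S4, S5}: service cost 378
Among all 10 size-3 choices, {S1, S2, S4} is lowest.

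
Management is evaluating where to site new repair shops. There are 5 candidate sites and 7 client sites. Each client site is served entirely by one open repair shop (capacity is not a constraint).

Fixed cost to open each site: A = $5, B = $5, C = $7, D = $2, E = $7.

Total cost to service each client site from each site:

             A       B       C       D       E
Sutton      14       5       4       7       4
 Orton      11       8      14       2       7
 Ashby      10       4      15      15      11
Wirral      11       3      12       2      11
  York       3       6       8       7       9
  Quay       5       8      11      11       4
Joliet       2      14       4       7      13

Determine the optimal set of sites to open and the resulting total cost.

For any fixed open set, each client site goes to its cheapest open site; total = fixed + service.
{A, B, D}: Sutton→B 5, Orton→D 2, Ashby→B 4, Wirral→D 2, York→A 3, Quay→A 5, Joliet→A 2. Service 23; fixed 12; total 35.
{A, D}: Sutton→D 7, Orton→D 2, Ashby→A 10, Wirral→D 2, York→A 3, Quay→A 5, Joliet→A 2. Service 31; fixed 7; total 38.
{A, B}: service 30 + fixed 10 = 40
{A, B, C, D, E}: Sutton→C 4, Orton→D 2, Ashby→B 4, Wirral→D 2, York→A 3, Quay→E 4, Joliet→A 2. Service 21; fixed 26; total 47.
No other subset beats 35.

Open A, B and D; minimum total cost 35.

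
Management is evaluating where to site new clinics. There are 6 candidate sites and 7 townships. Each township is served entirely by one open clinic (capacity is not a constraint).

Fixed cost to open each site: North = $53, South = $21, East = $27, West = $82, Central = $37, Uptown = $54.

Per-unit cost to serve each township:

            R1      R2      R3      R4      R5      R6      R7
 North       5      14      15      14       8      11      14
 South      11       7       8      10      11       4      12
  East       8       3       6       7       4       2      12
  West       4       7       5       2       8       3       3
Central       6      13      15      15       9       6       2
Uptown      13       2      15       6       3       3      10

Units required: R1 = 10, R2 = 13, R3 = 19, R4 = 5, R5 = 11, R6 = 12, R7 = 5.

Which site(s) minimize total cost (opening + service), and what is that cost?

Open East and West; minimum total cost 376.

For any fixed open set, each township goes to its cheapest open site; total = fixed + service.
{East, West}: R1→West 4·10=40, R2→East 3·13=39, R3→West 5·19=95, R4→West 2·5=10, R5→East 4·11=44, R6→East 2·12=24, R7→West 3·5=15. Service 267; fixed 109; total 376.
{East, Central}: service 326 + fixed 64 = 390
{West, Uptown}: service 255 + fixed 136 = 391
{North, South, East, West, Central, Uptown}: service 238 + fixed 274 = 512
No other subset beats 376.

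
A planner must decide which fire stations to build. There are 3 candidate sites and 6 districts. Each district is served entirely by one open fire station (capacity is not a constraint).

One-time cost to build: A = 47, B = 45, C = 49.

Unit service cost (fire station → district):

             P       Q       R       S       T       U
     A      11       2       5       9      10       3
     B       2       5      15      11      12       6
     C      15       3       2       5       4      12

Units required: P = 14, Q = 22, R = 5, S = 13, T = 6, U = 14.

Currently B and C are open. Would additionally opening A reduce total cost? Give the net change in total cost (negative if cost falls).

Current service cost with {B, C}: 277.
Adding A: each district re-picks its cheapest; new service cost 213, saving 64.
Extra fixed cost: 47. Net change = 47 − 64 = -17.
(Totals: 371 → 354.)

Yes — net change −17 (cost falls by 17).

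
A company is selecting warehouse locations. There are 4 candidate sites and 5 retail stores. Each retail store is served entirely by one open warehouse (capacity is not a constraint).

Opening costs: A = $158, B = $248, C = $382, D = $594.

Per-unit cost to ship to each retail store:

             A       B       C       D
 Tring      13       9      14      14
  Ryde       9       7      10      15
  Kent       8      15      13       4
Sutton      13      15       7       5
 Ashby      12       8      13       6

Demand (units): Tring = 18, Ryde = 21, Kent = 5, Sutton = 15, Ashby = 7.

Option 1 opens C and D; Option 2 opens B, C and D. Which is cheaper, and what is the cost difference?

Option 1: {C, D}: Tring→C 14·18=252, Ryde→C 10·21=210, Kent→D 4·5=20, Sutton→D 5·15=75, Ashby→D 6·7=42. Service 599; fixed 976; total 1575.
Option 2: {B, C, D}: Tring→B 9·18=162, Ryde→B 7·21=147, Kent→D 4·5=20, Sutton→D 5·15=75, Ashby→D 6·7=42. Service 446; fixed 1224; total 1670.
Difference: |1575 − 1670| = 95.

Option 1 is cheaper by 95.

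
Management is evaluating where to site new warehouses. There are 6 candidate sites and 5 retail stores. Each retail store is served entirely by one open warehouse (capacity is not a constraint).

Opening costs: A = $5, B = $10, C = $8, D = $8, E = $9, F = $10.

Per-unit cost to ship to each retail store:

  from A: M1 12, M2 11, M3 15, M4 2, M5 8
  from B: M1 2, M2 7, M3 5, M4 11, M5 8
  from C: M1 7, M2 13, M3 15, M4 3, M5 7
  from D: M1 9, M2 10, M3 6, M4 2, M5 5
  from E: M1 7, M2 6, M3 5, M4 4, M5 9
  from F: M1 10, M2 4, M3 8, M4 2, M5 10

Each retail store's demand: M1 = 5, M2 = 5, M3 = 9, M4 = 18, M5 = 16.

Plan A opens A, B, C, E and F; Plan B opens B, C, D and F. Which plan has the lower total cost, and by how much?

Plan B is cheaper by 38.

Plan A: {A, B, C, E, F}: M1→B 2·5=10, M2→F 4·5=20, M3→B 5·9=45, M4→A 2·18=36, M5→C 7·16=112. Service 223; fixed 42; total 265.
Plan B: {B, C, D, F}: M1→B 2·5=10, M2→F 4·5=20, M3→B 5·9=45, M4→D 2·18=36, M5→D 5·16=80. Service 191; fixed 36; total 227.
Difference: |265 − 227| = 38.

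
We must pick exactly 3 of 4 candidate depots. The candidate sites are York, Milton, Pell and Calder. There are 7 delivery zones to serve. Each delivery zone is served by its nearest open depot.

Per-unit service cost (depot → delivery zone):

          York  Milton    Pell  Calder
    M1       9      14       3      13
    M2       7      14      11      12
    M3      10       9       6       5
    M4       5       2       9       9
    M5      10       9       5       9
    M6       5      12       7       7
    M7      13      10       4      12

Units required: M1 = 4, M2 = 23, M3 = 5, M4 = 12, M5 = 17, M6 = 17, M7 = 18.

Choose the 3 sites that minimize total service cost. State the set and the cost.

With exactly 3 open, each delivery zone uses its cheapest among the chosen.
{York, Milton, Pell}: M1→Pell 3·4=12, M2→York 7·23=161, M3→Pell 6·5=30, M4→Milton 2·12=24, M5→Pell 5·17=85, M6→York 5·17=85, M7→Pell 4·18=72. Service cost 469.
{York, Pell, Calder}: service cost 500
{Milton, Pell, Calder}: service cost 590
Among all 4 size-3 choices, {York, Milton, Pell} is lowest.

Choose York, Milton and Pell; total service cost 469.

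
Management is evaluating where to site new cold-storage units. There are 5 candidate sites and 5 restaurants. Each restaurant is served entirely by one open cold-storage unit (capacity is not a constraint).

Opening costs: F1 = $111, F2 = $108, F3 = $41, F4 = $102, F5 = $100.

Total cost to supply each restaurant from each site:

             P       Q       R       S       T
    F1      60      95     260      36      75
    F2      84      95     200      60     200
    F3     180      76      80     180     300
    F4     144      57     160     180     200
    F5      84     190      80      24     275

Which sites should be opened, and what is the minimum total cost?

Open F1 and F3; minimum total cost 479.

For any fixed open set, each restaurant goes to its cheapest open site; total = fixed + service.
{F1, F3}: P→F1 60, Q→F3 76, R→F3 80, S→F1 36, T→F1 75. Service 327; fixed 152; total 479.
{F1, F5}: service 334 + fixed 211 = 545
{F1, F3, F4}: P→F1 60, Q→F4 57, R→F3 80, S→F1 36, T→F1 75. Service 308; fixed 254; total 562.
{F1, F2, F3, F4, F5}: P→F1 60, Q→F4 57, R→F3 80, S→F5 24, T→F1 75. Service 296; fixed 462; total 758.
No other subset beats 479.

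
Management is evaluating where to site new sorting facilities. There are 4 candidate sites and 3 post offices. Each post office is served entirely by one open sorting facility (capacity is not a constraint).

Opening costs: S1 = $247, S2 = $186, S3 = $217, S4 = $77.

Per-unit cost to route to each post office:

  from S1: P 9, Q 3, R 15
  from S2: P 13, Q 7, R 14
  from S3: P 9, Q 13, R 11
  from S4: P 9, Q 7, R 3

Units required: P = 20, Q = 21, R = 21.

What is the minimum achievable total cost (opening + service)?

For any fixed open set, each post office goes to its cheapest open site; total = fixed + service.
{S4}: P→S4 9·20=180, Q→S4 7·21=147, R→S4 3·21=63. Service 390; fixed 77; total 467.
{S1, S4}: P→S1 9·20=180, Q→S1 3·21=63, R→S4 3·21=63. Service 306; fixed 324; total 630.
{S2, S4}: service 390 + fixed 263 = 653
{S1, S2, S3, S4}: P→S1 9·20=180, Q→S1 3·21=63, R→S4 3·21=63. Service 306; fixed 727; total 1033.
No other subset beats 467.

Minimum total cost: 467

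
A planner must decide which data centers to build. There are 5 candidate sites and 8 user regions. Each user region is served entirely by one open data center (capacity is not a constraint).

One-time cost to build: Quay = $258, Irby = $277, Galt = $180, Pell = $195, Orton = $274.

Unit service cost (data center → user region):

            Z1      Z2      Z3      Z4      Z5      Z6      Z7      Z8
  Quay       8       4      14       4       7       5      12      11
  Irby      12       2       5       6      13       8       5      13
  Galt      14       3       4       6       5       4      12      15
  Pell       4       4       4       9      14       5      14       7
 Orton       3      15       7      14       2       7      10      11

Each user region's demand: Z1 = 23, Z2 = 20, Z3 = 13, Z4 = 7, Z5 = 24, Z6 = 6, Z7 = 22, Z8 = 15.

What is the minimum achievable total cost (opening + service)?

Minimum total cost: 1132

For any fixed open set, each user region goes to its cheapest open site; total = fixed + service.
{Irby, Orton}: Z1→Orton 3·23=69, Z2→Irby 2·20=40, Z3→Irby 5·13=65, Z4→Irby 6·7=42, Z5→Orton 2·24=48, Z6→Orton 7·6=42, Z7→Irby 5·22=110, Z8→Orton 11·15=165. Service 581; fixed 551; total 1132.
{Galt, Pell}: service 759 + fixed 375 = 1134
{Galt, Orton}: service 680 + fixed 454 = 1134
{Quay, Irby, Galt, Pell, Orton}: Z1→Orton 3·23=69, Z2→Irby 2·20=40, Z3→Galt 4·13=52, Z4→Quay 4·7=28, Z5→Orton 2·24=48, Z6→Galt 4·6=24, Z7→Irby 5·22=110, Z8→Pell 7·15=105. Service 476; fixed 1184; total 1660.
No other subset beats 1132.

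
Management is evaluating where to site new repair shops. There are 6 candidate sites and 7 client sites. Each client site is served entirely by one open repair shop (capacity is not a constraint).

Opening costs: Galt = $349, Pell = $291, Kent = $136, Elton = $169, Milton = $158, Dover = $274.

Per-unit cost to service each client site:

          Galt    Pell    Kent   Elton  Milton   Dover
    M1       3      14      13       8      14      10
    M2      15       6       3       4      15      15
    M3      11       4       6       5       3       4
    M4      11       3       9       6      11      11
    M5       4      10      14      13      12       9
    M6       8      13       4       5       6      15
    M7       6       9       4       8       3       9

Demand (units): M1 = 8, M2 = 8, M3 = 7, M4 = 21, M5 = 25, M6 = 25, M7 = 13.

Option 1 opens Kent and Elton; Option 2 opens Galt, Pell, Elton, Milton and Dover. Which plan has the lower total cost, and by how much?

Option 1: {Kent, Elton}: M1→Elton 8·8=64, M2→Kent 3·8=24, M3→Elton 5·7=35, M4→Elton 6·21=126, M5→Elton 13·25=325, M6→Kent 4·25=100, M7→Kent 4·13=52. Service 726; fixed 305; total 1031.
Option 2: {Galt, Pell, Elton, Milton, Dover}: M1→Galt 3·8=24, M2→Elton 4·8=32, M3→Milton 3·7=21, M4→Pell 3·21=63, M5→Galt 4·25=100, M6→Elton 5·25=125, M7→Milton 3·13=39. Service 404; fixed 1241; total 1645.
Difference: |1031 − 1645| = 614.

Option 1 is cheaper by 614.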